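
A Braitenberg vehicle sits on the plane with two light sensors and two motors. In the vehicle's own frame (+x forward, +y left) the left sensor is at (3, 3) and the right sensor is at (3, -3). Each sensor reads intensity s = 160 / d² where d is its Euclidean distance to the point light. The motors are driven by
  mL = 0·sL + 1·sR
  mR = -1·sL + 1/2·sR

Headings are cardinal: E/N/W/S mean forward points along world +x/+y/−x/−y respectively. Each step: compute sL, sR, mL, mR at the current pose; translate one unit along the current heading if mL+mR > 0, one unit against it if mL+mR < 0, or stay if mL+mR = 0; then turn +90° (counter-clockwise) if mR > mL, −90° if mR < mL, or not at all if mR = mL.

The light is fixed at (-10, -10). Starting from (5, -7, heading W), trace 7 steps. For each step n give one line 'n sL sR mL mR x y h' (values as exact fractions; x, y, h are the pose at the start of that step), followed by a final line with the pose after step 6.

n=0: pose=(5,-7,W); sL=10/9, sR=8/9; mL=8/9, mR=-2/3; mL+mR=2/9 → advance +1; mR−mL=-14/9 → turn -1·90°
n=1: pose=(4,-7,N); sL=160/157, sR=32/65; mL=32/65, mR=-7888/10205; mL+mR=-2864/10205 → advance -1; mR−mL=-12912/10205 → turn -1·90°
n=2: pose=(4,-8,E); sL=80/157, sR=16/29; mL=16/29, mR=-1064/4553; mL+mR=1448/4553 → advance +1; mR−mL=-3576/4553 → turn -1·90°
n=3: pose=(5,-8,S); sL=32/65, sR=32/29; mL=32/29, mR=112/1885; mL+mR=2192/1885 → advance +1; mR−mL=-1968/1885 → turn -1·90°
n=4: pose=(5,-9,W); sL=40/37, sR=1; mL=1, mR=-43/74; mL+mR=31/74 → advance +1; mR−mL=-117/74 → turn -1·90°
n=5: pose=(4,-9,N); sL=160/137, sR=32/61; mL=32/61, mR=-7568/8357; mL+mR=-3184/8357 → advance -1; mR−mL=-11952/8357 → turn -1·90°
n=6: pose=(4,-10,E); sL=80/149, sR=80/149; mL=80/149, mR=-40/149; mL+mR=40/149 → advance +1; mR−mL=-120/149 → turn -1·90°

0 10/9 8/9 8/9 -2/3 5 -7 W
1 160/157 32/65 32/65 -7888/10205 4 -7 N
2 80/157 16/29 16/29 -1064/4553 4 -8 E
3 32/65 32/29 32/29 112/1885 5 -8 S
4 40/37 1 1 -43/74 5 -9 W
5 160/137 32/61 32/61 -7568/8357 4 -9 N
6 80/149 80/149 80/149 -40/149 4 -10 E
final 5 -10 S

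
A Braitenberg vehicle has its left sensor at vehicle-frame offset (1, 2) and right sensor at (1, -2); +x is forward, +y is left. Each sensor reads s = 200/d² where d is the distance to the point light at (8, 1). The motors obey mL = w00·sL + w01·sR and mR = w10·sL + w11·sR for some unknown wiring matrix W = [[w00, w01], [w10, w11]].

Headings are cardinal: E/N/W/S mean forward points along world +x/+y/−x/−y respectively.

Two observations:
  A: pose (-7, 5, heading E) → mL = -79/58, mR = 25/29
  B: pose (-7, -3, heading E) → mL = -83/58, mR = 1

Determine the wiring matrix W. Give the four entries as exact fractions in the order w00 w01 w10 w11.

obs A: pose=(-7,5,E) → sL=25/29, sR=1, mL=-79/58, mR=25/29
obs B: pose=(-7,-3,E) → sL=1, sR=25/29, mL=-83/58, mR=1
sensor matrix S = [[25/29, 1], [1, 25/29]]; det S = -216/841
solve [mL_A; mL_B] = S·[w00; w01] and [mR_A; mR_B] = S·[w10; w11]:
  w00 = -1, w01 = -1/2, w10 = 1, w11 = 0

-1 -1/2 1 0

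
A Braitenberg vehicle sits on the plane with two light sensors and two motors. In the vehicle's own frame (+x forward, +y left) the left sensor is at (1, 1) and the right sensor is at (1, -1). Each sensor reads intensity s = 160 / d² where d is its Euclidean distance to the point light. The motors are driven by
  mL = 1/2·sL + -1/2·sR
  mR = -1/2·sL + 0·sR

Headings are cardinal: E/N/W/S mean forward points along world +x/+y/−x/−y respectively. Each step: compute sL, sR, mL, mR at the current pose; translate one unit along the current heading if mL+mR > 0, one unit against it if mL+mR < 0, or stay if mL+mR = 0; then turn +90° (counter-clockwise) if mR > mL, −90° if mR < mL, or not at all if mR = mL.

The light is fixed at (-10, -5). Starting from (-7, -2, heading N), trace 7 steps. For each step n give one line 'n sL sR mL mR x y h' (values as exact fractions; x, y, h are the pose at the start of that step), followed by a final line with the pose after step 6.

n=0: pose=(-7,-2,N); sL=8, sR=5; mL=3/2, mR=-4; mL+mR=-5/2 → advance -1; mR−mL=-11/2 → turn -1·90°
n=1: pose=(-7,-3,E); sL=32/5, sR=160/17; mL=-128/85, mR=-16/5; mL+mR=-80/17 → advance -1; mR−mL=-144/85 → turn -1·90°
n=2: pose=(-8,-3,S); sL=16, sR=80; mL=-32, mR=-8; mL+mR=-40 → advance -1; mR−mL=24 → turn +1·90°
n=3: pose=(-8,-2,E); sL=32/5, sR=160/13; mL=-192/65, mR=-16/5; mL+mR=-80/13 → advance -1; mR−mL=-16/65 → turn -1·90°
n=4: pose=(-9,-2,S); sL=20, sR=40; mL=-10, mR=-10; mL+mR=-20 → advance -1; mR−mL=0 → turn +0·90°
n=5: pose=(-9,-1,S); sL=160/13, sR=160/9; mL=-320/117, mR=-80/13; mL+mR=-80/9 → advance -1; mR−mL=-400/117 → turn -1·90°
n=6: pose=(-9,0,W); sL=10, sR=40/9; mL=25/9, mR=-5; mL+mR=-20/9 → advance -1; mR−mL=-70/9 → turn -1·90°

0 8 5 3/2 -4 -7 -2 N
1 32/5 160/17 -128/85 -16/5 -7 -3 E
2 16 80 -32 -8 -8 -3 S
3 32/5 160/13 -192/65 -16/5 -8 -2 E
4 20 40 -10 -10 -9 -2 S
5 160/13 160/9 -320/117 -80/13 -9 -1 S
6 10 40/9 25/9 -5 -9 0 W
final -8 0 N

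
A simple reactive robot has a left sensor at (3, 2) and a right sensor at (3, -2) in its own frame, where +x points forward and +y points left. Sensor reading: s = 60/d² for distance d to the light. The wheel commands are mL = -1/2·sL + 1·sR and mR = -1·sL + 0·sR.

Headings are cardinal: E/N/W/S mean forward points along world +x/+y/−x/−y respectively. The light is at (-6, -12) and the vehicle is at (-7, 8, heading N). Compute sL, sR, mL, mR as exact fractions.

30/269 6/53 819/14257 -30/269

left sensor world pos  = (-9, 11); dL² = 538
right sensor world pos = (-5, 11); dR² = 530
sL = 60/538 = 30/269
sR = 60/530 = 6/53
mL = -1/2·sL + 1·sR = 819/14257
mR = -1·sL + 0·sR = -30/269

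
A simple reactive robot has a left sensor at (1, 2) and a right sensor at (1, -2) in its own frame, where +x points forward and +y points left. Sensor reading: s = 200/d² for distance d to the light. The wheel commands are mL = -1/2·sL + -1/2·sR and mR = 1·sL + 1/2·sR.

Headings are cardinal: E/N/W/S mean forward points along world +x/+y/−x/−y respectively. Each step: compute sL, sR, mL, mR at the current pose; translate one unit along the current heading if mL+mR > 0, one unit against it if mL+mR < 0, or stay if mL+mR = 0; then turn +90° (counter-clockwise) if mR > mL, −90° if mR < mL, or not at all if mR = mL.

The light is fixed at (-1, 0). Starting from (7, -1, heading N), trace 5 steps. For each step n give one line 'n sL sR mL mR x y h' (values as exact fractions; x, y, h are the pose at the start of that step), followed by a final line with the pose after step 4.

n=0: pose=(7,-1,N); sL=50/9, sR=2; mL=-34/9, mR=59/9; mL+mR=25/9 → advance +1; mR−mL=31/3 → turn +1·90°
n=1: pose=(7,0,W); sL=200/53, sR=200/53; mL=-200/53, mR=300/53; mL+mR=100/53 → advance +1; mR−mL=500/53 → turn +1·90°
n=2: pose=(6,0,S); sL=100/41, sR=100/13; mL=-2700/533, mR=3350/533; mL+mR=50/41 → advance +1; mR−mL=6050/533 → turn +1·90°
n=3: pose=(6,-1,E); sL=40/13, sR=200/73; mL=-2760/949, mR=4220/949; mL+mR=20/13 → advance +1; mR−mL=6980/949 → turn +1·90°
n=4: pose=(7,-1,N); sL=50/9, sR=2; mL=-34/9, mR=59/9; mL+mR=25/9 → advance +1; mR−mL=31/3 → turn +1·90°

0 50/9 2 -34/9 59/9 7 -1 N
1 200/53 200/53 -200/53 300/53 7 0 W
2 100/41 100/13 -2700/533 3350/533 6 0 S
3 40/13 200/73 -2760/949 4220/949 6 -1 E
4 50/9 2 -34/9 59/9 7 -1 N
final 7 0 W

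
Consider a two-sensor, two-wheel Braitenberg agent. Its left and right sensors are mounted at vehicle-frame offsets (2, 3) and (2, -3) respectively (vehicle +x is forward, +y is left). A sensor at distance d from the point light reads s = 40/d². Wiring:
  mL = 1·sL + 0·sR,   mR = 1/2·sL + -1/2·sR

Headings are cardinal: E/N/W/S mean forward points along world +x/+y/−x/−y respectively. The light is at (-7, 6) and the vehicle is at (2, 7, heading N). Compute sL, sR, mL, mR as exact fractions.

left sensor world pos  = (-1, 9); dL² = 45
right sensor world pos = (5, 9); dR² = 153
sL = 40/45 = 8/9
sR = 40/153 = 40/153
mL = 1·sL + 0·sR = 8/9
mR = 1/2·sL + -1/2·sR = 16/51

8/9 40/153 8/9 16/51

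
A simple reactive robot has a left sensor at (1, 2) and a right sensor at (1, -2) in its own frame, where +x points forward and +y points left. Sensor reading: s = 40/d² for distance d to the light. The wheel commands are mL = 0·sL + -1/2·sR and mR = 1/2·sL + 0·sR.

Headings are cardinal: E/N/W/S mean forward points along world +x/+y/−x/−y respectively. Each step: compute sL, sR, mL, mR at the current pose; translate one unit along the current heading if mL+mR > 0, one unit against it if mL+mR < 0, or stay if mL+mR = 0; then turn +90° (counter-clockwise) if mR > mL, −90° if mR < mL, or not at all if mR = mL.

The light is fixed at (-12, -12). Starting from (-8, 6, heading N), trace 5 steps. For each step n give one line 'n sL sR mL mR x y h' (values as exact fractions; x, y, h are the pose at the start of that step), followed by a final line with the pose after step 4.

0 8/73 40/397 -20/397 4/73 -8 6 N
1 20/149 4/45 -2/45 10/149 -8 7 W
2 40/349 8/65 -4/65 20/349 -9 7 S
3 2/25 2/17 -1/17 1/25 -9 8 E
4 40/441 40/457 -20/457 20/441 -10 8 N
final -10 9 W

n=0: pose=(-8,6,N); sL=8/73, sR=40/397; mL=-20/397, mR=4/73; mL+mR=128/28981 → advance +1; mR−mL=3048/28981 → turn +1·90°
n=1: pose=(-8,7,W); sL=20/149, sR=4/45; mL=-2/45, mR=10/149; mL+mR=152/6705 → advance +1; mR−mL=748/6705 → turn +1·90°
n=2: pose=(-9,7,S); sL=40/349, sR=8/65; mL=-4/65, mR=20/349; mL+mR=-96/22685 → advance -1; mR−mL=2696/22685 → turn +1·90°
n=3: pose=(-9,8,E); sL=2/25, sR=2/17; mL=-1/17, mR=1/25; mL+mR=-8/425 → advance -1; mR−mL=42/425 → turn +1·90°
n=4: pose=(-10,8,N); sL=40/441, sR=40/457; mL=-20/457, mR=20/441; mL+mR=320/201537 → advance +1; mR−mL=17960/201537 → turn +1·90°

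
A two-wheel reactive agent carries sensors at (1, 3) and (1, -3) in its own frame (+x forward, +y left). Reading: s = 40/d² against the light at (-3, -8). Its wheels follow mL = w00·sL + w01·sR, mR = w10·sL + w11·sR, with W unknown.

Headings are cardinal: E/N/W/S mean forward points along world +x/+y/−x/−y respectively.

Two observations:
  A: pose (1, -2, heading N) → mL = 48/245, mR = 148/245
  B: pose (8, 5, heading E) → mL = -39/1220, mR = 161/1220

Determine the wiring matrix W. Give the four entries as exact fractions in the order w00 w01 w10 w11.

obs A: pose=(1,-2,N) → sL=4/5, sR=20/49, mL=48/245, mR=148/245
obs B: pose=(8,5,E) → sL=1/10, sR=10/61, mL=-39/1220, mR=161/1220
sensor matrix S = [[4/5, 20/49], [1/10, 10/61]]; det S = 270/2989
solve [mL_A; mL_B] = S·[w00; w01] and [mR_A; mR_B] = S·[w10; w11]:
  w00 = 1/2, w01 = -1/2, w10 = 1/2, w11 = 1/2

1/2 -1/2 1/2 1/2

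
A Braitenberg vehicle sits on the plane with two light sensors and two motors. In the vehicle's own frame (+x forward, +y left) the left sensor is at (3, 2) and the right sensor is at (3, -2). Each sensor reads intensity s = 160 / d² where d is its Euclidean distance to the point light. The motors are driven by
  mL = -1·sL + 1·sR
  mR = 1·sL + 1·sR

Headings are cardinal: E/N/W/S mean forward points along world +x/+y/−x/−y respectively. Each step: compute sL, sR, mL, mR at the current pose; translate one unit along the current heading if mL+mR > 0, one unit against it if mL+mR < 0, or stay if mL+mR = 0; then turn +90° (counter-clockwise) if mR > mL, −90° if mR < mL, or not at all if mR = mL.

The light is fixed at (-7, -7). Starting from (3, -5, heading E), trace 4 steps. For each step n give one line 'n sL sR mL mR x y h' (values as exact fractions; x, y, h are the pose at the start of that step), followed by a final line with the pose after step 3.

0 32/37 160/169 512/6253 11328/6253 3 -5 E
1 80/53 80/97 -3520/5141 12000/5141 4 -5 N
2 32/13 160/89 -768/1157 4928/1157 4 -4 W
3 10/9 5/2 25/18 65/18 3 -4 S
final 3 -5 E

n=0: pose=(3,-5,E); sL=32/37, sR=160/169; mL=512/6253, mR=11328/6253; mL+mR=320/169 → advance +1; mR−mL=64/37 → turn +1·90°
n=1: pose=(4,-5,N); sL=80/53, sR=80/97; mL=-3520/5141, mR=12000/5141; mL+mR=160/97 → advance +1; mR−mL=160/53 → turn +1·90°
n=2: pose=(4,-4,W); sL=32/13, sR=160/89; mL=-768/1157, mR=4928/1157; mL+mR=320/89 → advance +1; mR−mL=64/13 → turn +1·90°
n=3: pose=(3,-4,S); sL=10/9, sR=5/2; mL=25/18, mR=65/18; mL+mR=5 → advance +1; mR−mL=20/9 → turn +1·90°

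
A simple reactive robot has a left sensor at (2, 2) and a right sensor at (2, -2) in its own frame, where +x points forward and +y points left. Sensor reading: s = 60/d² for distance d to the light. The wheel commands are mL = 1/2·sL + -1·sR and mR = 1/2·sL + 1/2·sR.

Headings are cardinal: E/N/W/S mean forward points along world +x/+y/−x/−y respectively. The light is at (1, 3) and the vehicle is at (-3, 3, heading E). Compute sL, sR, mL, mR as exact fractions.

left sensor world pos  = (-1, 5); dL² = 8
right sensor world pos = (-1, 1); dR² = 8
sL = 60/8 = 15/2
sR = 60/8 = 15/2
mL = 1/2·sL + -1·sR = -15/4
mR = 1/2·sL + 1/2·sR = 15/2

15/2 15/2 -15/4 15/2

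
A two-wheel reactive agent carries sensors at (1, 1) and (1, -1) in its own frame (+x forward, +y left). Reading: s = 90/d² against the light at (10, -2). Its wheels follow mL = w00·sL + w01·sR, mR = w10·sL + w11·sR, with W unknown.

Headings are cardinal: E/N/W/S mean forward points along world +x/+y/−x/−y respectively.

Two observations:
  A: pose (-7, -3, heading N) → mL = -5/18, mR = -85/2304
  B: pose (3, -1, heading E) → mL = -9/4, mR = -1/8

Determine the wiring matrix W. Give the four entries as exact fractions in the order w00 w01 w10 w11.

-1 0 1/2 -1/2

obs A: pose=(-7,-3,N) → sL=5/18, sR=45/128, mL=-5/18, mR=-85/2304
obs B: pose=(3,-1,E) → sL=9/4, sR=5/2, mL=-9/4, mR=-1/8
sensor matrix S = [[5/18, 45/128], [9/4, 5/2]]; det S = -445/4608
solve [mL_A; mL_B] = S·[w00; w01] and [mR_A; mR_B] = S·[w10; w11]:
  w00 = -1, w01 = 0, w10 = 1/2, w11 = -1/2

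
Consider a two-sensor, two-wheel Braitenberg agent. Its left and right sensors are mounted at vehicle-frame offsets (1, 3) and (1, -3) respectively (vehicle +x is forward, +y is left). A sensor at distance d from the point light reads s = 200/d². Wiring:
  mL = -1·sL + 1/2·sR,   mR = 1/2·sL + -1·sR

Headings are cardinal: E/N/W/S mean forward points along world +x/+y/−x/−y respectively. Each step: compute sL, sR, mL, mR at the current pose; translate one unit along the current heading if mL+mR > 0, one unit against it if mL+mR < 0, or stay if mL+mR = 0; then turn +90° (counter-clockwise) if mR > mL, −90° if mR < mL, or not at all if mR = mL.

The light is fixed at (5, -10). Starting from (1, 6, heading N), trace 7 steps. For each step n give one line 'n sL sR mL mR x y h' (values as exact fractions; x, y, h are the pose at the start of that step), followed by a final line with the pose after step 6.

n=0: pose=(1,6,N); sL=100/169, sR=20/29; mL=-1210/4901, mR=-1930/4901; mL+mR=-3140/4901 → advance -1; mR−mL=-720/4901 → turn -1·90°
n=1: pose=(1,5,E); sL=200/333, sR=200/153; mL=100/1887, mR=-1900/1887; mL+mR=-600/629 → advance -1; mR−mL=-2000/1887 → turn -1·90°
n=2: pose=(0,5,S); sL=1, sR=10/13; mL=-8/13, mR=-7/26; mL+mR=-23/26 → advance -1; mR−mL=9/26 → turn +1·90°
n=3: pose=(0,6,E); sL=200/377, sR=40/37; mL=140/13949, mR=-11380/13949; mL+mR=-11240/13949 → advance -1; mR−mL=-11520/13949 → turn -1·90°
n=4: pose=(-1,6,S); sL=100/117, sR=100/153; mL=-350/663, mR=-50/221; mL+mR=-500/663 → advance -1; mR−mL=200/663 → turn +1·90°
n=5: pose=(-1,7,E); sL=8/17, sR=200/221; mL=-4/221, mR=-148/221; mL+mR=-152/221 → advance -1; mR−mL=-144/221 → turn -1·90°
n=6: pose=(-2,7,S); sL=25/34, sR=50/89; mL=-1375/3026, mR=-1175/6052; mL+mR=-3925/6052 → advance -1; mR−mL=1575/6052 → turn +1·90°

0 100/169 20/29 -1210/4901 -1930/4901 1 6 N
1 200/333 200/153 100/1887 -1900/1887 1 5 E
2 1 10/13 -8/13 -7/26 0 5 S
3 200/377 40/37 140/13949 -11380/13949 0 6 E
4 100/117 100/153 -350/663 -50/221 -1 6 S
5 8/17 200/221 -4/221 -148/221 -1 7 E
6 25/34 50/89 -1375/3026 -1175/6052 -2 7 S
final -2 8 E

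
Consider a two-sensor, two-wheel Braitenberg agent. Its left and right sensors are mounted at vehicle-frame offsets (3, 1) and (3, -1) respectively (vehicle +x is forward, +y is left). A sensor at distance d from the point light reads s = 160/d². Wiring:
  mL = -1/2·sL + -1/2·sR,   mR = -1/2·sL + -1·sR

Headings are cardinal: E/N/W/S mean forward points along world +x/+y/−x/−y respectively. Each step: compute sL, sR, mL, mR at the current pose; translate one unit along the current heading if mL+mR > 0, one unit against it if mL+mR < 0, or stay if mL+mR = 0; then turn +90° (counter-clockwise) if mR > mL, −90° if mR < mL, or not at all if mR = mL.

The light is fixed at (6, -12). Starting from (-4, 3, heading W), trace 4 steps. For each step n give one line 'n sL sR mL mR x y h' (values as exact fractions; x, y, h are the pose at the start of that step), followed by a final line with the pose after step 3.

0 32/73 32/85 -2528/6205 -3696/6205 -4 3 W
1 20/53 40/97 -2030/5141 -3090/5141 -3 3 N
2 160/261 32/41 -7456/10701 -11632/10701 -3 2 E
3 80/101 80/121 -8880/12221 -12920/12221 -4 2 S
final -4 3 W

n=0: pose=(-4,3,W); sL=32/73, sR=32/85; mL=-2528/6205, mR=-3696/6205; mL+mR=-6224/6205 → advance -1; mR−mL=-16/85 → turn -1·90°
n=1: pose=(-3,3,N); sL=20/53, sR=40/97; mL=-2030/5141, mR=-3090/5141; mL+mR=-5120/5141 → advance -1; mR−mL=-20/97 → turn -1·90°
n=2: pose=(-3,2,E); sL=160/261, sR=32/41; mL=-7456/10701, mR=-11632/10701; mL+mR=-19088/10701 → advance -1; mR−mL=-16/41 → turn -1·90°
n=3: pose=(-4,2,S); sL=80/101, sR=80/121; mL=-8880/12221, mR=-12920/12221; mL+mR=-21800/12221 → advance -1; mR−mL=-40/121 → turn -1·90°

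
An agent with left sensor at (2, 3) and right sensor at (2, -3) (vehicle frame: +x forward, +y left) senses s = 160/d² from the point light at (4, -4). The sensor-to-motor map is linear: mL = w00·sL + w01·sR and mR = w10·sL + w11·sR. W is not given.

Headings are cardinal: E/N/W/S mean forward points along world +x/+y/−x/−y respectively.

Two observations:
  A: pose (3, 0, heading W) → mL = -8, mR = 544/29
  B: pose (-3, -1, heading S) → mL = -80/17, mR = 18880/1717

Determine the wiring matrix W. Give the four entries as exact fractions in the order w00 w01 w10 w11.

-1/2 0 1 1

obs A: pose=(3,0,W) → sL=16, sR=80/29, mL=-8, mR=544/29
obs B: pose=(-3,-1,S) → sL=160/17, sR=160/101, mL=-80/17, mR=18880/1717
sensor matrix S = [[16, 80/29], [160/17, 160/101]]; det S = -30720/49793
solve [mL_A; mL_B] = S·[w00; w01] and [mR_A; mR_B] = S·[w10; w11]:
  w00 = -1/2, w01 = 0, w10 = 1, w11 = 1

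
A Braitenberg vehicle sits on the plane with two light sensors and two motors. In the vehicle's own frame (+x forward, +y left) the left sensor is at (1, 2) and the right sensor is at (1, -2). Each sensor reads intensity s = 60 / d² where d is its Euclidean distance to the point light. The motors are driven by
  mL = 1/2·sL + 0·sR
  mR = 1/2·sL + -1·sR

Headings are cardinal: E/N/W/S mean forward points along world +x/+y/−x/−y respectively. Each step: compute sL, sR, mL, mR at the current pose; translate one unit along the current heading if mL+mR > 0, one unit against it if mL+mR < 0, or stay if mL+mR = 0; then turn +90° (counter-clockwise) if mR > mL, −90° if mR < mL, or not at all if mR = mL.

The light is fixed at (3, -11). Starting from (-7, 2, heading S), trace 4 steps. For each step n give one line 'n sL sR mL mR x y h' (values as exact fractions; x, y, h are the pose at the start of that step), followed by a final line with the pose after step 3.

0 15/52 5/24 15/104 -5/78 -7 2 S
1 60/221 60/317 30/221 -3750/70057 -7 1 W
2 30/169 6/25 15/169 -639/4225 -8 1 N
3 60/269 60/181 30/269 -10710/48689 -8 0 E
final -9 0 S

n=0: pose=(-7,2,S); sL=15/52, sR=5/24; mL=15/104, mR=-5/78; mL+mR=25/312 → advance +1; mR−mL=-5/24 → turn -1·90°
n=1: pose=(-7,1,W); sL=60/221, sR=60/317; mL=30/221, mR=-3750/70057; mL+mR=5760/70057 → advance +1; mR−mL=-60/317 → turn -1·90°
n=2: pose=(-8,1,N); sL=30/169, sR=6/25; mL=15/169, mR=-639/4225; mL+mR=-264/4225 → advance -1; mR−mL=-6/25 → turn -1·90°
n=3: pose=(-8,0,E); sL=60/269, sR=60/181; mL=30/269, mR=-10710/48689; mL+mR=-5280/48689 → advance -1; mR−mL=-60/181 → turn -1·90°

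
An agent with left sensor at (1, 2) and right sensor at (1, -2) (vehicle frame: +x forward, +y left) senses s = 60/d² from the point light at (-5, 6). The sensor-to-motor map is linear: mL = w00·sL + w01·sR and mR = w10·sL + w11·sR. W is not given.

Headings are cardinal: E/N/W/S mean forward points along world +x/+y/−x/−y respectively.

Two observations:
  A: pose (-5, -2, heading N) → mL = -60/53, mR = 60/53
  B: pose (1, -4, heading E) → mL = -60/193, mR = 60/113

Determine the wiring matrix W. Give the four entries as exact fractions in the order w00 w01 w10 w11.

obs A: pose=(-5,-2,N) → sL=60/53, sR=60/53, mL=-60/53, mR=60/53
obs B: pose=(1,-4,E) → sL=60/113, sR=60/193, mL=-60/193, mR=60/113
sensor matrix S = [[60/53, 60/53], [60/113, 60/193]]; det S = -288000/1155877
solve [mL_A; mL_B] = S·[w00; w01] and [mR_A; mR_B] = S·[w10; w11]:
  w00 = 0, w01 = -1, w10 = 1, w11 = 0

0 -1 1 0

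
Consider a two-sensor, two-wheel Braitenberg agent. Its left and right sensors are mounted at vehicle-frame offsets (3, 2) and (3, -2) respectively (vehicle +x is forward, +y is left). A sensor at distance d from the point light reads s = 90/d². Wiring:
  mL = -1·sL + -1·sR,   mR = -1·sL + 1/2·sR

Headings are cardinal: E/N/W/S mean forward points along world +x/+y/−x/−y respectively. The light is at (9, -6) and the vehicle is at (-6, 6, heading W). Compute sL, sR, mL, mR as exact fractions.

left sensor world pos  = (-9, 4); dL² = 424
right sensor world pos = (-9, 8); dR² = 520
sL = 90/424 = 45/212
sR = 90/520 = 9/52
mL = -1·sL + -1·sR = -531/1378
mR = -1·sL + 1/2·sR = -693/5512

45/212 9/52 -531/1378 -693/5512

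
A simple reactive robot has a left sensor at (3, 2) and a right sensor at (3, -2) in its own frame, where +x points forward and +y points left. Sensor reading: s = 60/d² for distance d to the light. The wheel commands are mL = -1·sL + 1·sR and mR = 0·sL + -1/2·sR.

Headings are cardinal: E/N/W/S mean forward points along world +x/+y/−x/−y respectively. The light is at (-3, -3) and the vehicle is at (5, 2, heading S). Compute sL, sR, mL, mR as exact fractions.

left sensor world pos  = (7, -1); dL² = 104
right sensor world pos = (3, -1); dR² = 40
sL = 60/104 = 15/26
sR = 60/40 = 3/2
mL = -1·sL + 1·sR = 12/13
mR = 0·sL + -1/2·sR = -3/4

15/26 3/2 12/13 -3/4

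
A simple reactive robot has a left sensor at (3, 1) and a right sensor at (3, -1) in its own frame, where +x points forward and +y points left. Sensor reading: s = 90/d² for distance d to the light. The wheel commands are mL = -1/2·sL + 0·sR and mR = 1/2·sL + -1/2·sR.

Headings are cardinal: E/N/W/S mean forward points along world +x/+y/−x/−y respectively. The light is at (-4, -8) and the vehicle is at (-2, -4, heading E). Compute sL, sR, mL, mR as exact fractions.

left sensor world pos  = (1, -3); dL² = 50
right sensor world pos = (1, -5); dR² = 34
sL = 90/50 = 9/5
sR = 90/34 = 45/17
mL = -1/2·sL + 0·sR = -9/10
mR = 1/2·sL + -1/2·sR = -36/85

9/5 45/17 -9/10 -36/85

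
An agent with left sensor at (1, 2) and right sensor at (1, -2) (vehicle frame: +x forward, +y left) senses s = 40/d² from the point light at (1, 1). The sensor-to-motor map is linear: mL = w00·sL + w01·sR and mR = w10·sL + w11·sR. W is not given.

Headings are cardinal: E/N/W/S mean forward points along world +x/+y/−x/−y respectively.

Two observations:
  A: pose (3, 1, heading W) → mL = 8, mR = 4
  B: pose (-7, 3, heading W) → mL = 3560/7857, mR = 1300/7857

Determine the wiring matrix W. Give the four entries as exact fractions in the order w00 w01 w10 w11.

1/2 1/2 -1/2 1

obs A: pose=(3,1,W) → sL=8, sR=8, mL=8, mR=4
obs B: pose=(-7,3,W) → sL=40/81, sR=40/97, mL=3560/7857, mR=1300/7857
sensor matrix S = [[8, 8], [40/81, 40/97]]; det S = -5120/7857
solve [mL_A; mL_B] = S·[w00; w01] and [mR_A; mR_B] = S·[w10; w11]:
  w00 = 1/2, w01 = 1/2, w10 = -1/2, w11 = 1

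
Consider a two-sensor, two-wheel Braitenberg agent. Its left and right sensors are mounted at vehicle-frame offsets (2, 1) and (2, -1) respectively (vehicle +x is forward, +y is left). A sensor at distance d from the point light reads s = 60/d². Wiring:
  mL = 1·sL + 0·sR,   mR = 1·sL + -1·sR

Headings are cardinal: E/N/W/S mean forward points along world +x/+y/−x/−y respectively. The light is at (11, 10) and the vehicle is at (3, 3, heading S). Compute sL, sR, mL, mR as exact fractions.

6/13 10/27 6/13 32/351

left sensor world pos  = (4, 1); dL² = 130
right sensor world pos = (2, 1); dR² = 162
sL = 60/130 = 6/13
sR = 60/162 = 10/27
mL = 1·sL + 0·sR = 6/13
mR = 1·sL + -1·sR = 32/351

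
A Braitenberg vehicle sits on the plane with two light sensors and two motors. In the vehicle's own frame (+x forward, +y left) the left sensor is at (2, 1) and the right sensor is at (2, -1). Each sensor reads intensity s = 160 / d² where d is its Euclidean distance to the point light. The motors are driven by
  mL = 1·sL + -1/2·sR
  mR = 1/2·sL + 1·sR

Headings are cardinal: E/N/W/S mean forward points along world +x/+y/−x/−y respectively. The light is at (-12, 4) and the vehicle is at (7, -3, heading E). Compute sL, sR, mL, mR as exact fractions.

left sensor world pos  = (9, -2); dL² = 477
right sensor world pos = (9, -4); dR² = 505
sL = 160/477 = 160/477
sR = 160/505 = 32/101
mL = 1·sL + -1/2·sR = 8528/48177
mR = 1/2·sL + 1·sR = 23344/48177

160/477 32/101 8528/48177 23344/48177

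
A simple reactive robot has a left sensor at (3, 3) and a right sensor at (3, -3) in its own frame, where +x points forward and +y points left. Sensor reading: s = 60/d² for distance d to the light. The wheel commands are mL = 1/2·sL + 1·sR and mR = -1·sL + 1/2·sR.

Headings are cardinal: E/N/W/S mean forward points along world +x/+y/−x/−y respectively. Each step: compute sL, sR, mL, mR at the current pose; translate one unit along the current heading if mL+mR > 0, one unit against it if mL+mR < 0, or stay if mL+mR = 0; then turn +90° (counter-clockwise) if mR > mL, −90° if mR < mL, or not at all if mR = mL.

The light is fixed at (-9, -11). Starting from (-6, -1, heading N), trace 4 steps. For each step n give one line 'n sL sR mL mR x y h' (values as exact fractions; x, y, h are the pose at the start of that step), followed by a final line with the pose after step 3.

n=0: pose=(-6,-1,N); sL=60/169, sR=12/41; mL=3258/6929, mR=-1446/6929; mL+mR=1812/6929 → advance +1; mR−mL=-4704/6929 → turn -1·90°
n=1: pose=(-6,0,E); sL=15/58, sR=3/5; mL=423/580, mR=6/145; mL+mR=447/580 → advance +1; mR−mL=-399/580 → turn -1·90°
n=2: pose=(-5,0,S); sL=60/113, sR=12/13; mL=1746/1469, mR=-102/1469; mL+mR=1644/1469 → advance +1; mR−mL=-1848/1469 → turn -1·90°
n=3: pose=(-5,-1,W); sL=6/5, sR=6/17; mL=81/85, mR=-87/85; mL+mR=-6/85 → advance -1; mR−mL=-168/85 → turn -1·90°

0 60/169 12/41 3258/6929 -1446/6929 -6 -1 N
1 15/58 3/5 423/580 6/145 -6 0 E
2 60/113 12/13 1746/1469 -102/1469 -5 0 S
3 6/5 6/17 81/85 -87/85 -5 -1 W
final -4 -1 N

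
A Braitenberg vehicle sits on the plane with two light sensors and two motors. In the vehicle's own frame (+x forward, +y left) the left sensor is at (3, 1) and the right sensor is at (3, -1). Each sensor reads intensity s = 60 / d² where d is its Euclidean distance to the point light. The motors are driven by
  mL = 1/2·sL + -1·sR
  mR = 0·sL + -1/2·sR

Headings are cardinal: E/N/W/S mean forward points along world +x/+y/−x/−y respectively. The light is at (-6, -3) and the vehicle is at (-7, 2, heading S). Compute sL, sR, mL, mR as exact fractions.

left sensor world pos  = (-6, -1); dL² = 4
right sensor world pos = (-8, -1); dR² = 8
sL = 60/4 = 15
sR = 60/8 = 15/2
mL = 1/2·sL + -1·sR = 0
mR = 0·sL + -1/2·sR = -15/4

15 15/2 0 -15/4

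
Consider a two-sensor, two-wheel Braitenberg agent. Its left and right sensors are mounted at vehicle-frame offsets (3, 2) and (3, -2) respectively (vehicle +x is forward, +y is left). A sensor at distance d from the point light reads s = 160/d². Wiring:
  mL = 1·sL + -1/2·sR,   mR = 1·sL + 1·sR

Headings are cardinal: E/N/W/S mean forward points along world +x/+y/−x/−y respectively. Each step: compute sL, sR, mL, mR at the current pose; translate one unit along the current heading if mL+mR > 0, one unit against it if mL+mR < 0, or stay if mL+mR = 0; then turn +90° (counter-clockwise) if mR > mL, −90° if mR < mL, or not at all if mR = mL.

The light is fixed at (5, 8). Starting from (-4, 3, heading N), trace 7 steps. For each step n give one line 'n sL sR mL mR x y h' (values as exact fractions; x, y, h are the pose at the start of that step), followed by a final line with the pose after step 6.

n=0: pose=(-4,3,N); sL=32/25, sR=160/53; mL=-304/1325, mR=5696/1325; mL+mR=5392/1325 → advance +1; mR−mL=240/53 → turn +1·90°
n=1: pose=(-4,4,W); sL=8/9, sR=40/37; mL=116/333, mR=656/333; mL+mR=772/333 → advance +1; mR−mL=60/37 → turn +1·90°
n=2: pose=(-5,4,S); sL=160/113, sR=160/193; mL=21840/21809, mR=48960/21809; mL+mR=70800/21809 → advance +1; mR−mL=240/193 → turn +1·90°
n=3: pose=(-5,3,E); sL=80/29, sR=80/49; mL=2760/1421, mR=6240/1421; mL+mR=9000/1421 → advance +1; mR−mL=120/49 → turn +1·90°
n=4: pose=(-4,3,N); sL=32/25, sR=160/53; mL=-304/1325, mR=5696/1325; mL+mR=5392/1325 → advance +1; mR−mL=240/53 → turn +1·90°
n=5: pose=(-4,4,W); sL=8/9, sR=40/37; mL=116/333, mR=656/333; mL+mR=772/333 → advance +1; mR−mL=60/37 → turn +1·90°
n=6: pose=(-5,4,S); sL=160/113, sR=160/193; mL=21840/21809, mR=48960/21809; mL+mR=70800/21809 → advance +1; mR−mL=240/193 → turn +1·90°

0 32/25 160/53 -304/1325 5696/1325 -4 3 N
1 8/9 40/37 116/333 656/333 -4 4 W
2 160/113 160/193 21840/21809 48960/21809 -5 4 S
3 80/29 80/49 2760/1421 6240/1421 -5 3 E
4 32/25 160/53 -304/1325 5696/1325 -4 3 N
5 8/9 40/37 116/333 656/333 -4 4 W
6 160/113 160/193 21840/21809 48960/21809 -5 4 S
final -5 3 E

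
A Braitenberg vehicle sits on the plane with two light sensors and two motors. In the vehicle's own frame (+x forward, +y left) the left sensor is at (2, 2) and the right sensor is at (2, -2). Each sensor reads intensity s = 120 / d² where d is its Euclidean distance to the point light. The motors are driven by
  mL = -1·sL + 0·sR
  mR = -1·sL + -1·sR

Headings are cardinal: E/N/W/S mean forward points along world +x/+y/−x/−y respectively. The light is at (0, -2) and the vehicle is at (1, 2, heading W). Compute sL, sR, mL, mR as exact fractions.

24 120/37 -24 -1008/37

left sensor world pos  = (-1, 0); dL² = 5
right sensor world pos = (-1, 4); dR² = 37
sL = 120/5 = 24
sR = 120/37 = 120/37
mL = -1·sL + 0·sR = -24
mR = -1·sL + -1·sR = -1008/37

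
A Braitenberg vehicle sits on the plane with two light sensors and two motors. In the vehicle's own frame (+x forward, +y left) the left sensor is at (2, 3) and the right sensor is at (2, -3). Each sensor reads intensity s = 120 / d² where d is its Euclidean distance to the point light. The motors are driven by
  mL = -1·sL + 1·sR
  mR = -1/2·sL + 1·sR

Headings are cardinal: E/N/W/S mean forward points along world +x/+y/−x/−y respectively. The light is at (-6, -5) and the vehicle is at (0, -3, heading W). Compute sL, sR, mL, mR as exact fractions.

left sensor world pos  = (-2, -6); dL² = 17
right sensor world pos = (-2, 0); dR² = 41
sL = 120/17 = 120/17
sR = 120/41 = 120/41
mL = -1·sL + 1·sR = -2880/697
mR = -1/2·sL + 1·sR = -420/697

120/17 120/41 -2880/697 -420/697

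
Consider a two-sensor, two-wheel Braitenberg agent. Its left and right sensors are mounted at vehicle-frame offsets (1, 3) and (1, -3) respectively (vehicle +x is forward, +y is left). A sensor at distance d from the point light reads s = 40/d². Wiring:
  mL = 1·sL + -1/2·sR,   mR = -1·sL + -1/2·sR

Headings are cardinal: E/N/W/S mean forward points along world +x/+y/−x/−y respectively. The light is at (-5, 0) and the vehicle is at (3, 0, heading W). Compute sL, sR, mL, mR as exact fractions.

20/29 20/29 10/29 -30/29

left sensor world pos  = (2, -3); dL² = 58
right sensor world pos = (2, 3); dR² = 58
sL = 40/58 = 20/29
sR = 40/58 = 20/29
mL = 1·sL + -1/2·sR = 10/29
mR = -1·sL + -1/2·sR = -30/29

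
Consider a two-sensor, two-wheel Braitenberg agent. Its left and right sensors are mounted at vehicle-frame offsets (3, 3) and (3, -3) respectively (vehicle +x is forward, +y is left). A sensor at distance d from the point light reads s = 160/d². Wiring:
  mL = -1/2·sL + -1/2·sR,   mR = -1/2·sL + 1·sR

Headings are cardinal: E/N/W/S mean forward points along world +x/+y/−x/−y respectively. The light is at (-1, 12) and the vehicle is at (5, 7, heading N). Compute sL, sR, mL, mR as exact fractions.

left sensor world pos  = (2, 10); dL² = 13
right sensor world pos = (8, 10); dR² = 85
sL = 160/13 = 160/13
sR = 160/85 = 32/17
mL = -1/2·sL + -1/2·sR = -1568/221
mR = -1/2·sL + 1·sR = -944/221

160/13 32/17 -1568/221 -944/221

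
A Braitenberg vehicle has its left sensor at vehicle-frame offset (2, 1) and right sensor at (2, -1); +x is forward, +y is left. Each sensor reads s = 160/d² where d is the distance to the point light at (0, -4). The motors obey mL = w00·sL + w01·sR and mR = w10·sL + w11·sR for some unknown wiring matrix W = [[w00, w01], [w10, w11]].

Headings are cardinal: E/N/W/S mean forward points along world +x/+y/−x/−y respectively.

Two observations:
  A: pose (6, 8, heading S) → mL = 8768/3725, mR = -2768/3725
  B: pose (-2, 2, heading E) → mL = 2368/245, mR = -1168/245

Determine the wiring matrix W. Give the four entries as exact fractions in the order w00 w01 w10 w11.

1 1 1/2 -1

obs A: pose=(6,8,S) → sL=160/149, sR=32/25, mL=8768/3725, mR=-2768/3725
obs B: pose=(-2,2,E) → sL=160/49, sR=32/5, mL=2368/245, mR=-1168/245
sensor matrix S = [[160/149, 32/25], [160/49, 32/5]]; det S = 98304/36505
solve [mL_A; mL_B] = S·[w00; w01] and [mR_A; mR_B] = S·[w10; w11]:
  w00 = 1, w01 = 1, w10 = 1/2, w11 = -1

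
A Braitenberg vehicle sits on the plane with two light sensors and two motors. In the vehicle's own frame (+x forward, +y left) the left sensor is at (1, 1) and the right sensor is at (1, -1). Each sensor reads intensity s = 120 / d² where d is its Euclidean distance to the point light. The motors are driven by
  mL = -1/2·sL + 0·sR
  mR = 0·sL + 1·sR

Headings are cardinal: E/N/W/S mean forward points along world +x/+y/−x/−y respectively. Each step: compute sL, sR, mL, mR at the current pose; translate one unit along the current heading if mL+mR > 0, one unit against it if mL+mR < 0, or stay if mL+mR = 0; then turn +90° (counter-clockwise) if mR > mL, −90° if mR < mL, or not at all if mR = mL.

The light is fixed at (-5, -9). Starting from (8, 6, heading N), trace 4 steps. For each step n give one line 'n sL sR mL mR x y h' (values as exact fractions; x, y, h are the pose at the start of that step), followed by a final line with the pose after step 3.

0 3/10 30/113 -3/20 30/113 8 6 N
1 40/123 120/433 -20/123 120/433 8 7 W
2 60/197 60/173 -30/197 60/173 7 7 S
3 24/85 24/73 -12/85 24/73 7 6 E
final 8 6 N

n=0: pose=(8,6,N); sL=3/10, sR=30/113; mL=-3/20, mR=30/113; mL+mR=261/2260 → advance +1; mR−mL=939/2260 → turn +1·90°
n=1: pose=(8,7,W); sL=40/123, sR=120/433; mL=-20/123, mR=120/433; mL+mR=6100/53259 → advance +1; mR−mL=23420/53259 → turn +1·90°
n=2: pose=(7,7,S); sL=60/197, sR=60/173; mL=-30/197, mR=60/173; mL+mR=6630/34081 → advance +1; mR−mL=17010/34081 → turn +1·90°
n=3: pose=(7,6,E); sL=24/85, sR=24/73; mL=-12/85, mR=24/73; mL+mR=1164/6205 → advance +1; mR−mL=2916/6205 → turn +1·90°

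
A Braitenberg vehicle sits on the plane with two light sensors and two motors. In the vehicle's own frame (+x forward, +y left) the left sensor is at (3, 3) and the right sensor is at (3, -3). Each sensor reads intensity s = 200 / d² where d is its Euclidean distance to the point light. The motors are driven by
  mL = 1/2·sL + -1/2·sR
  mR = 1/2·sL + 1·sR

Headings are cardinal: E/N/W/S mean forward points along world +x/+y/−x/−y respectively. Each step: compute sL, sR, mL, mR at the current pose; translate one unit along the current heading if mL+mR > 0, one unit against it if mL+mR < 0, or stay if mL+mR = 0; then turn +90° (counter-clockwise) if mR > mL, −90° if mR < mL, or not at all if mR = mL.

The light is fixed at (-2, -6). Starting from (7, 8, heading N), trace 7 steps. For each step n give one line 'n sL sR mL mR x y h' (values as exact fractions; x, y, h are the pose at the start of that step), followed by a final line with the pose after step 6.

0 8/13 200/433 432/5629 4332/5629 7 8 N
1 10/9 5/9 5/18 10/9 7 9 W
2 40/53 200/169 -1920/8957 13980/8957 6 9 S
3 20/41 100/121 -840/4961 5310/4961 6 8 E
4 8/13 200/433 432/5629 4332/5629 7 8 N
5 10/9 5/9 5/18 10/9 7 9 W
6 40/53 200/169 -1920/8957 13980/8957 6 9 S
final 6 8 E

n=0: pose=(7,8,N); sL=8/13, sR=200/433; mL=432/5629, mR=4332/5629; mL+mR=4764/5629 → advance +1; mR−mL=300/433 → turn +1·90°
n=1: pose=(7,9,W); sL=10/9, sR=5/9; mL=5/18, mR=10/9; mL+mR=25/18 → advance +1; mR−mL=5/6 → turn +1·90°
n=2: pose=(6,9,S); sL=40/53, sR=200/169; mL=-1920/8957, mR=13980/8957; mL+mR=12060/8957 → advance +1; mR−mL=300/169 → turn +1·90°
n=3: pose=(6,8,E); sL=20/41, sR=100/121; mL=-840/4961, mR=5310/4961; mL+mR=4470/4961 → advance +1; mR−mL=150/121 → turn +1·90°
n=4: pose=(7,8,N); sL=8/13, sR=200/433; mL=432/5629, mR=4332/5629; mL+mR=4764/5629 → advance +1; mR−mL=300/433 → turn +1·90°
n=5: pose=(7,9,W); sL=10/9, sR=5/9; mL=5/18, mR=10/9; mL+mR=25/18 → advance +1; mR−mL=5/6 → turn +1·90°
n=6: pose=(6,9,S); sL=40/53, sR=200/169; mL=-1920/8957, mR=13980/8957; mL+mR=12060/8957 → advance +1; mR−mL=300/169 → turn +1·90°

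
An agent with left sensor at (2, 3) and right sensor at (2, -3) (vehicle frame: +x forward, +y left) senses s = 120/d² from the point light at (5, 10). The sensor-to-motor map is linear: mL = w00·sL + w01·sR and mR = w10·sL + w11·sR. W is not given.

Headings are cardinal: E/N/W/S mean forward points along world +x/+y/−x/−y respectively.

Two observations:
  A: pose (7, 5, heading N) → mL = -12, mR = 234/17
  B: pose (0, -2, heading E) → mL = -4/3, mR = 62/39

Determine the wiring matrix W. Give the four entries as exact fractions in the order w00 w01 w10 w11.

obs A: pose=(7,5,N) → sL=12, sR=60/17, mL=-12, mR=234/17
obs B: pose=(0,-2,E) → sL=4/3, sR=20/39, mL=-4/3, mR=62/39
sensor matrix S = [[12, 60/17], [4/3, 20/39]]; det S = 320/221
solve [mL_A; mL_B] = S·[w00; w01] and [mR_A; mR_B] = S·[w10; w11]:
  w00 = -1, w01 = 0, w10 = 1, w11 = 1/2

-1 0 1 1/2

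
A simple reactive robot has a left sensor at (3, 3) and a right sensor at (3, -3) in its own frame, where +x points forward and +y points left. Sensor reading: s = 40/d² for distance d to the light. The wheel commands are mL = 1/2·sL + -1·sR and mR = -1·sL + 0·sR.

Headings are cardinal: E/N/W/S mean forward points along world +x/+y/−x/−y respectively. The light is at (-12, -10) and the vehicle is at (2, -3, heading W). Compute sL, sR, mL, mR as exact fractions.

40/137 40/221 -1060/30277 -40/137

left sensor world pos  = (-1, -6); dL² = 137
right sensor world pos = (-1, 0); dR² = 221
sL = 40/137 = 40/137
sR = 40/221 = 40/221
mL = 1/2·sL + -1·sR = -1060/30277
mR = -1·sL + 0·sR = -40/137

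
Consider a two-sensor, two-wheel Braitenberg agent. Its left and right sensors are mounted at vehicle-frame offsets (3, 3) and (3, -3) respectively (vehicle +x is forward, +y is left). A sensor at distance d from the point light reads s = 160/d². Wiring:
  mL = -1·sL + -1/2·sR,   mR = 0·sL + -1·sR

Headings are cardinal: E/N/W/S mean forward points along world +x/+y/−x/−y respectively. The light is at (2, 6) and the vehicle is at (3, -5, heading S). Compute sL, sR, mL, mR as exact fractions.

left sensor world pos  = (6, -8); dL² = 212
right sensor world pos = (0, -8); dR² = 200
sL = 160/212 = 40/53
sR = 160/200 = 4/5
mL = -1·sL + -1/2·sR = -306/265
mR = 0·sL + -1·sR = -4/5

40/53 4/5 -306/265 -4/5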